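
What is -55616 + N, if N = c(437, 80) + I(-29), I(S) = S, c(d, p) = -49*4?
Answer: -55841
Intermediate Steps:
c(d, p) = -196
N = -225 (N = -196 - 29 = -225)
-55616 + N = -55616 - 225 = -55841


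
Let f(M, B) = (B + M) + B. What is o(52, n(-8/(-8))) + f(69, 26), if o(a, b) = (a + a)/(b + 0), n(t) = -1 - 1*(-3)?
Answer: 173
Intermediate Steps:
n(t) = 2 (n(t) = -1 + 3 = 2)
o(a, b) = 2*a/b (o(a, b) = (2*a)/b = 2*a/b)
f(M, B) = M + 2*B
o(52, n(-8/(-8))) + f(69, 26) = 2*52/2 + (69 + 2*26) = 2*52*(½) + (69 + 52) = 52 + 121 = 173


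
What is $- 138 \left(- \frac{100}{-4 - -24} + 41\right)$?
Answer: $-4968$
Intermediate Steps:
$- 138 \left(- \frac{100}{-4 - -24} + 41\right) = - 138 \left(- \frac{100}{-4 + 24} + 41\right) = - 138 \left(- \frac{100}{20} + 41\right) = - 138 \left(\left(-100\right) \frac{1}{20} + 41\right) = - 138 \left(-5 + 41\right) = \left(-138\right) 36 = -4968$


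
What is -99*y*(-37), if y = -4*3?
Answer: -43956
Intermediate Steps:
y = -12
-99*y*(-37) = -99*(-12)*(-37) = 1188*(-37) = -43956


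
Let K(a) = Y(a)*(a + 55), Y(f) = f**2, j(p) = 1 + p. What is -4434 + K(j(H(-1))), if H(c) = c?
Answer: -4434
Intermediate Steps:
K(a) = a**2*(55 + a) (K(a) = a**2*(a + 55) = a**2*(55 + a))
-4434 + K(j(H(-1))) = -4434 + (1 - 1)**2*(55 + (1 - 1)) = -4434 + 0**2*(55 + 0) = -4434 + 0*55 = -4434 + 0 = -4434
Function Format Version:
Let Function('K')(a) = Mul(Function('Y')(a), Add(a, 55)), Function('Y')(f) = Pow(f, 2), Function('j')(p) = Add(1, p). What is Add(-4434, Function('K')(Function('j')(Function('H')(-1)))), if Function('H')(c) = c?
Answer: -4434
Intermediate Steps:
Function('K')(a) = Mul(Pow(a, 2), Add(55, a)) (Function('K')(a) = Mul(Pow(a, 2), Add(a, 55)) = Mul(Pow(a, 2), Add(55, a)))
Add(-4434, Function('K')(Function('j')(Function('H')(-1)))) = Add(-4434, Mul(Pow(Add(1, -1), 2), Add(55, Add(1, -1)))) = Add(-4434, Mul(Pow(0, 2), Add(55, 0))) = Add(-4434, Mul(0, 55)) = Add(-4434, 0) = -4434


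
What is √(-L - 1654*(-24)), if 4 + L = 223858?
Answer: 3*I*√20462 ≈ 429.14*I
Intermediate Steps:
L = 223854 (L = -4 + 223858 = 223854)
√(-L - 1654*(-24)) = √(-1*223854 - 1654*(-24)) = √(-223854 + 39696) = √(-184158) = 3*I*√20462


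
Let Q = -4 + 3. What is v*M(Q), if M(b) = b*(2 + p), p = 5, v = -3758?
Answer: 26306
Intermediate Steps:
Q = -1
M(b) = 7*b (M(b) = b*(2 + 5) = b*7 = 7*b)
v*M(Q) = -26306*(-1) = -3758*(-7) = 26306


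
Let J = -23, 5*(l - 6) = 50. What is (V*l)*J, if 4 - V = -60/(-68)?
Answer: -19504/17 ≈ -1147.3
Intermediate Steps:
l = 16 (l = 6 + (⅕)*50 = 6 + 10 = 16)
V = 53/17 (V = 4 - (-60)/(-68) = 4 - (-60)*(-1)/68 = 4 - 1*15/17 = 4 - 15/17 = 53/17 ≈ 3.1176)
(V*l)*J = ((53/17)*16)*(-23) = (848/17)*(-23) = -19504/17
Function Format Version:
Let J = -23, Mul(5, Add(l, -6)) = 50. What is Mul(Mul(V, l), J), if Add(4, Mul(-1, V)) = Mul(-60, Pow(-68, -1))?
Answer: Rational(-19504, 17) ≈ -1147.3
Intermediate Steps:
l = 16 (l = Add(6, Mul(Rational(1, 5), 50)) = Add(6, 10) = 16)
V = Rational(53, 17) (V = Add(4, Mul(-1, Mul(-60, Pow(-68, -1)))) = Add(4, Mul(-1, Mul(-60, Rational(-1, 68)))) = Add(4, Mul(-1, Rational(15, 17))) = Add(4, Rational(-15, 17)) = Rational(53, 17) ≈ 3.1176)
Mul(Mul(V, l), J) = Mul(Mul(Rational(53, 17), 16), -23) = Mul(Rational(848, 17), -23) = Rational(-19504, 17)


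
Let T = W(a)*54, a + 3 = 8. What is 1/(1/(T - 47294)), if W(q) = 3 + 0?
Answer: -47132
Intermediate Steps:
a = 5 (a = -3 + 8 = 5)
W(q) = 3
T = 162 (T = 3*54 = 162)
1/(1/(T - 47294)) = 1/(1/(162 - 47294)) = 1/(1/(-47132)) = 1/(-1/47132) = -47132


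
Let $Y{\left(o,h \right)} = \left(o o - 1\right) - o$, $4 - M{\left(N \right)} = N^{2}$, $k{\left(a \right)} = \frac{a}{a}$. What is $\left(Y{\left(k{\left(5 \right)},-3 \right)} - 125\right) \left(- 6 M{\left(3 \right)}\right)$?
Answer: $-3780$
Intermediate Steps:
$k{\left(a \right)} = 1$
$M{\left(N \right)} = 4 - N^{2}$
$Y{\left(o,h \right)} = -1 + o^{2} - o$ ($Y{\left(o,h \right)} = \left(o^{2} - 1\right) - o = \left(-1 + o^{2}\right) - o = -1 + o^{2} - o$)
$\left(Y{\left(k{\left(5 \right)},-3 \right)} - 125\right) \left(- 6 M{\left(3 \right)}\right) = \left(\left(-1 + 1^{2} - 1\right) - 125\right) \left(- 6 \left(4 - 3^{2}\right)\right) = \left(\left(-1 + 1 - 1\right) - 125\right) \left(- 6 \left(4 - 9\right)\right) = \left(-1 - 125\right) \left(- 6 \left(4 - 9\right)\right) = - 126 \left(\left(-6\right) \left(-5\right)\right) = \left(-126\right) 30 = -3780$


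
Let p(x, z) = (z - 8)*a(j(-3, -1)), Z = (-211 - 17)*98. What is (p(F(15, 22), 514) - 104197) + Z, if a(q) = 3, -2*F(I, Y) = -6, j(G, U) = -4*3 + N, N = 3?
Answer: -125023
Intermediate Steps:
j(G, U) = -9 (j(G, U) = -4*3 + 3 = -12 + 3 = -9)
F(I, Y) = 3 (F(I, Y) = -½*(-6) = 3)
Z = -22344 (Z = -228*98 = -22344)
p(x, z) = -24 + 3*z (p(x, z) = (z - 8)*3 = (-8 + z)*3 = -24 + 3*z)
(p(F(15, 22), 514) - 104197) + Z = ((-24 + 3*514) - 104197) - 22344 = ((-24 + 1542) - 104197) - 22344 = (1518 - 104197) - 22344 = -102679 - 22344 = -125023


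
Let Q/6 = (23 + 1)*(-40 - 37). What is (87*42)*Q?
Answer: -40515552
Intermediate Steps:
Q = -11088 (Q = 6*((23 + 1)*(-40 - 37)) = 6*(24*(-77)) = 6*(-1848) = -11088)
(87*42)*Q = (87*42)*(-11088) = 3654*(-11088) = -40515552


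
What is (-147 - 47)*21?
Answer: -4074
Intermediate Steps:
(-147 - 47)*21 = -194*21 = -4074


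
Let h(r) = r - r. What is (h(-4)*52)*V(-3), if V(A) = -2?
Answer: 0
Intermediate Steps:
h(r) = 0
(h(-4)*52)*V(-3) = (0*52)*(-2) = 0*(-2) = 0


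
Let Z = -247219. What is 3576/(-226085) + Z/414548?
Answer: -57374931263/93723084580 ≈ -0.61217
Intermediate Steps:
3576/(-226085) + Z/414548 = 3576/(-226085) - 247219/414548 = 3576*(-1/226085) - 247219*1/414548 = -3576/226085 - 247219/414548 = -57374931263/93723084580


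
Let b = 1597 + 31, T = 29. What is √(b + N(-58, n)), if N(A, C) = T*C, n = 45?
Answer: √2933 ≈ 54.157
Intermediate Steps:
b = 1628
N(A, C) = 29*C
√(b + N(-58, n)) = √(1628 + 29*45) = √(1628 + 1305) = √2933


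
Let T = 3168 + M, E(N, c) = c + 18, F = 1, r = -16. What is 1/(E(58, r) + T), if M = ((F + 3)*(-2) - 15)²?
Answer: 1/3699 ≈ 0.00027034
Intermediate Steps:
E(N, c) = 18 + c
M = 529 (M = ((1 + 3)*(-2) - 15)² = (4*(-2) - 15)² = (-8 - 15)² = (-23)² = 529)
T = 3697 (T = 3168 + 529 = 3697)
1/(E(58, r) + T) = 1/((18 - 16) + 3697) = 1/(2 + 3697) = 1/3699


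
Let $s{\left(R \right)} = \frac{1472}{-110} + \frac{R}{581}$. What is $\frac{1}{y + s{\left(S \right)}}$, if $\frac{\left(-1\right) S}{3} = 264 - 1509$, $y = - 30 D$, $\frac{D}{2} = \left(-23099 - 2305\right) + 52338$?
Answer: $- \frac{385}{622178077} \approx -6.1879 \cdot 10^{-7}$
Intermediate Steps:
$D = 53868$ ($D = 2 \left(\left(-23099 - 2305\right) + 52338\right) = 2 \left(-25404 + 52338\right) = 2 \cdot 26934 = 53868$)
$y = -1616040$ ($y = \left(-30\right) 53868 = -1616040$)
$S = 3735$ ($S = - 3 \left(264 - 1509\right) = \left(-3\right) \left(-1245\right) = 3735$)
$s{\left(R \right)} = - \frac{736}{55} + \frac{R}{581}$ ($s{\left(R \right)} = 1472 \left(- \frac{1}{110}\right) + R \frac{1}{581} = - \frac{736}{55} + \frac{R}{581}$)
$\frac{1}{y + s{\left(S \right)}} = \frac{1}{-1616040 + \left(- \frac{736}{55} + \frac{1}{581} \cdot 3735\right)} = \frac{1}{-1616040 + \left(- \frac{736}{55} + \frac{45}{7}\right)} = \frac{1}{-1616040 - \frac{2677}{385}} = \frac{1}{- \frac{622178077}{385}} = - \frac{385}{622178077}$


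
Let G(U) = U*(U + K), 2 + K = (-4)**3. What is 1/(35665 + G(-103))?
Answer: 1/53072 ≈ 1.8842e-5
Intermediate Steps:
K = -66 (K = -2 + (-4)**3 = -2 - 64 = -66)
G(U) = U*(-66 + U) (G(U) = U*(U - 66) = U*(-66 + U))
1/(35665 + G(-103)) = 1/(35665 - 103*(-66 - 103)) = 1/(35665 - 103*(-169)) = 1/(35665 + 17407) = 1/53072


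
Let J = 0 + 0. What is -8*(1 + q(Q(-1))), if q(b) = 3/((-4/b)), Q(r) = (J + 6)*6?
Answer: 208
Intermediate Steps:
J = 0
Q(r) = 36 (Q(r) = (0 + 6)*6 = 6*6 = 36)
q(b) = -3*b/4 (q(b) = 3*(-b/4) = -3*b/4)
-8*(1 + q(Q(-1))) = -8*(1 - ¾*36) = -8*(1 - 27) = -8*(-26) = 208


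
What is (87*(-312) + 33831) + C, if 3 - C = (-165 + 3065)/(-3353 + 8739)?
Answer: 18014720/2693 ≈ 6689.5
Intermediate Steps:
C = 6629/2693 (C = 3 - (-165 + 3065)/(-3353 + 8739) = 3 - 2900/5386 = 3 - 1*1450/2693 = 3 - 1450/2693 = 6629/2693 ≈ 2.4616)
(87*(-312) + 33831) + C = (87*(-312) + 33831) + 6629/2693 = (-27144 + 33831) + 6629/2693 = 6687 + 6629/2693 = 18014720/2693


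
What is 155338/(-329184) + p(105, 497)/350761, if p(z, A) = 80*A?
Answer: -20699078189/57732454512 ≈ -0.35853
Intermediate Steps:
155338/(-329184) + p(105, 497)/350761 = 155338/(-329184) + (80*497)/350761 = 155338*(-1/329184) + 39760*(1/350761) = -77669/164592 + 39760/350761 = -20699078189/57732454512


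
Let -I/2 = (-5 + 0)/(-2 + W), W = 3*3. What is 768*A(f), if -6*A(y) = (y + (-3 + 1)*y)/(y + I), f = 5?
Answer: 896/9 ≈ 99.556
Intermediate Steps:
W = 9
I = 10/7 (I = -2*(-5 + 0)/(-2 + 9) = -(-10)/7 = -2*(-5/7) = 10/7 ≈ 1.4286)
A(y) = y/(6*(10/7 + y)) (A(y) = -(y + (-3 + 1)*y)/(6*(y + 10/7)) = -(y - 2*y)/(6*(10/7 + y)) = -(-y)/(6*(10/7 + y)) = -(-1)*y/(6*(10/7 + y)) = y/(6*(10/7 + y)))
768*A(f) = 768*((7/6)*5/(10 + 7*5)) = 768*((7/6)*5/(10 + 35)) = 768*((7/6)*5/45) = 768*((7/6)*5*(1/45)) = 768*(7/54) = 896/9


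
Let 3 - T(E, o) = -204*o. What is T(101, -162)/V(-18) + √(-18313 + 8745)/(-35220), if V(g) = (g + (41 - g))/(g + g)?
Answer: 1189620/41 - I*√598/8805 ≈ 29015.0 - 0.0027773*I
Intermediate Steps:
T(E, o) = 3 + 204*o (T(E, o) = 3 - (-204)*o = 3 + 204*o)
V(g) = 41/(2*g) (V(g) = 41/((2*g)) = 41*(1/(2*g)) = 41/(2*g))
T(101, -162)/V(-18) + √(-18313 + 8745)/(-35220) = (3 + 204*(-162))/(((41/2)/(-18))) + √(-18313 + 8745)/(-35220) = (3 - 33048)/(((41/2)*(-1/18))) + √(-9568)*(-1/35220) = -33045/(-41/36) + (4*I*√598)*(-1/35220) = -33045*(-36/41) - I*√598/8805 = 1189620/41 - I*√598/8805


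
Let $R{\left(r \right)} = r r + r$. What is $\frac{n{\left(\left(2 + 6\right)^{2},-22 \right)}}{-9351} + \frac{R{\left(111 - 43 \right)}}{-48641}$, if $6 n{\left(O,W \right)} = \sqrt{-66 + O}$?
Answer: $- \frac{4692}{48641} - \frac{i \sqrt{2}}{56106} \approx -0.096462 - 2.5206 \cdot 10^{-5} i$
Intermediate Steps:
$n{\left(O,W \right)} = \frac{\sqrt{-66 + O}}{6}$
$R{\left(r \right)} = r + r^{2}$ ($R{\left(r \right)} = r^{2} + r = r + r^{2}$)
$\frac{n{\left(\left(2 + 6\right)^{2},-22 \right)}}{-9351} + \frac{R{\left(111 - 43 \right)}}{-48641} = \frac{\frac{1}{6} \sqrt{-66 + \left(2 + 6\right)^{2}}}{-9351} + \frac{\left(111 - 43\right) \left(1 + \left(111 - 43\right)\right)}{-48641} = \frac{\sqrt{-66 + 8^{2}}}{6} \left(- \frac{1}{9351}\right) + 68 \left(1 + 68\right) \left(- \frac{1}{48641}\right) = \frac{\sqrt{-66 + 64}}{6} \left(- \frac{1}{9351}\right) + 68 \cdot 69 \left(- \frac{1}{48641}\right) = \frac{\sqrt{-2}}{6} \left(- \frac{1}{9351}\right) + 4692 \left(- \frac{1}{48641}\right) = \frac{i \sqrt{2}}{6} \left(- \frac{1}{9351}\right) - \frac{4692}{48641} = - \frac{i \sqrt{2}}{56106} - \frac{4692}{48641} = - \frac{4692}{48641} - \frac{i \sqrt{2}}{56106}$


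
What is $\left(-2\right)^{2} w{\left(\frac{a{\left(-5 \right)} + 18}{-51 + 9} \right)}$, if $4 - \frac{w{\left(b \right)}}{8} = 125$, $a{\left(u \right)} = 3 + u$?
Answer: $-3872$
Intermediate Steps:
$w{\left(b \right)} = -968$ ($w{\left(b \right)} = 32 - 1000 = -968$)
$\left(-2\right)^{2} w{\left(\frac{a{\left(-5 \right)} + 18}{-51 + 9} \right)} = \left(-2\right)^{2} \left(-968\right) = 4 \left(-968\right) = -3872$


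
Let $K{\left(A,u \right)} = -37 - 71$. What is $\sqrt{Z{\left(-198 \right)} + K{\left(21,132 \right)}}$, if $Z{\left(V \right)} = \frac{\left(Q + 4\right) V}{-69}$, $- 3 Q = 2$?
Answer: $\frac{2 i \sqrt{13018}}{23} \approx 9.9214 i$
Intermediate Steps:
$Q = - \frac{2}{3}$ ($Q = \left(- \frac{1}{3}\right) 2 = - \frac{2}{3} \approx -0.66667$)
$K{\left(A,u \right)} = -108$
$Z{\left(V \right)} = - \frac{10 V}{207}$ ($Z{\left(V \right)} = \frac{\left(- \frac{2}{3} + 4\right) V}{-69} = \frac{10 V}{3} \left(- \frac{1}{69}\right) = - \frac{10 V}{207}$)
$\sqrt{Z{\left(-198 \right)} + K{\left(21,132 \right)}} = \sqrt{\left(- \frac{10}{207}\right) \left(-198\right) - 108} = \sqrt{\frac{220}{23} - 108} = \sqrt{- \frac{2264}{23}} = \frac{2 i \sqrt{13018}}{23}$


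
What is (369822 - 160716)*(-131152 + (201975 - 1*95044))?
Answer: -5064756426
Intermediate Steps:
(369822 - 160716)*(-131152 + (201975 - 1*95044)) = 209106*(-131152 + (201975 - 95044)) = 209106*(-131152 + 106931) = 209106*(-24221) = -5064756426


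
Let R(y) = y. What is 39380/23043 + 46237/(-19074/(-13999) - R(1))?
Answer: 14915283088309/116943225 ≈ 1.2754e+5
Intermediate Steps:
39380/23043 + 46237/(-19074/(-13999) - R(1)) = 39380/23043 + 46237/(-19074/(-13999) - 1*1) = 39380*(1/23043) + 46237/(-19074*(-1/13999) - 1) = 39380/23043 + 46237/(19074/13999 - 1) = 39380/23043 + 46237/(5075/13999) = 39380/23043 + 46237*(13999/5075) = 39380/23043 + 647271763/5075 = 14915283088309/116943225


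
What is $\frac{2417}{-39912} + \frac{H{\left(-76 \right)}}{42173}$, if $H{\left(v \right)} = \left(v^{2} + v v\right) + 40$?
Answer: $\frac{360727763}{1683208776} \approx 0.21431$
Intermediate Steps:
$H{\left(v \right)} = 40 + 2 v^{2}$ ($H{\left(v \right)} = \left(v^{2} + v^{2}\right) + 40 = 2 v^{2} + 40 = 40 + 2 v^{2}$)
$\frac{2417}{-39912} + \frac{H{\left(-76 \right)}}{42173} = \frac{2417}{-39912} + \frac{40 + 2 \left(-76\right)^{2}}{42173} = 2417 \left(- \frac{1}{39912}\right) + \left(40 + 2 \cdot 5776\right) \frac{1}{42173} = - \frac{2417}{39912} + \left(40 + 11552\right) \frac{1}{42173} = - \frac{2417}{39912} + 11592 \cdot \frac{1}{42173} = - \frac{2417}{39912} + \frac{11592}{42173} = \frac{360727763}{1683208776}$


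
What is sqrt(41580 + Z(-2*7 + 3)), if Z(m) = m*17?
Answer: sqrt(41393) ≈ 203.45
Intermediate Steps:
Z(m) = 17*m
sqrt(41580 + Z(-2*7 + 3)) = sqrt(41580 + 17*(-2*7 + 3)) = sqrt(41580 + 17*(-14 + 3)) = sqrt(41580 + 17*(-11)) = sqrt(41580 - 187) = sqrt(41393)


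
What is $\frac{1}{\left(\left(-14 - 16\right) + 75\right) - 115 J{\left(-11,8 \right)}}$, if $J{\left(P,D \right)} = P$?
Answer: $\frac{1}{1310} \approx 0.00076336$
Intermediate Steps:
$\frac{1}{\left(\left(-14 - 16\right) + 75\right) - 115 J{\left(-11,8 \right)}} = \frac{1}{\left(\left(-14 - 16\right) + 75\right) - -1265} = \frac{1}{\left(\left(-14 - 16\right) + 75\right) + 1265} = \frac{1}{\left(-30 + 75\right) + 1265} = \frac{1}{45 + 1265} = \frac{1}{1310}$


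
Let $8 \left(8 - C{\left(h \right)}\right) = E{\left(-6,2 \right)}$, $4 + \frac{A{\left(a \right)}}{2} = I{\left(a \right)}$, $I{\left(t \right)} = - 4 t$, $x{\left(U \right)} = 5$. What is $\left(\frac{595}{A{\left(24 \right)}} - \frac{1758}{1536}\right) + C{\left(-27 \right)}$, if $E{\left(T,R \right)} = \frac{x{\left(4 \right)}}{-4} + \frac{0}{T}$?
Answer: $\frac{5167}{1280} \approx 4.0367$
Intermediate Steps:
$A{\left(a \right)} = -8 - 8 a$ ($A{\left(a \right)} = -8 + 2 \left(- 4 a\right) = -8 - 8 a$)
$E{\left(T,R \right)} = - \frac{5}{4}$ ($E{\left(T,R \right)} = \frac{5}{-4} + \frac{0}{T} = 5 \left(- \frac{1}{4}\right) + 0 = - \frac{5}{4} + 0 = - \frac{5}{4}$)
$C{\left(h \right)} = \frac{261}{32}$ ($C{\left(h \right)} = 8 - - \frac{5}{32} = 8 + \frac{5}{32} = \frac{261}{32}$)
$\left(\frac{595}{A{\left(24 \right)}} - \frac{1758}{1536}\right) + C{\left(-27 \right)} = \left(\frac{595}{-8 - 192} - \frac{1758}{1536}\right) + \frac{261}{32} = \left(\frac{595}{-8 - 192} - \frac{293}{256}\right) + \frac{261}{32} = \left(\frac{595}{-200} - \frac{293}{256}\right) + \frac{261}{32} = \left(595 \left(- \frac{1}{200}\right) - \frac{293}{256}\right) + \frac{261}{32} = \left(- \frac{119}{40} - \frac{293}{256}\right) + \frac{261}{32} = - \frac{5273}{1280} + \frac{261}{32} = \frac{5167}{1280}$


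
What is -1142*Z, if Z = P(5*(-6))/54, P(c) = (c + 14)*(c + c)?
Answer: -182720/9 ≈ -20302.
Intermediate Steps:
P(c) = 2*c*(14 + c) (P(c) = (14 + c)*(2*c) = 2*c*(14 + c))
Z = 160/9 (Z = (2*(5*(-6))*(14 + 5*(-6)))/54 = (2*(-30)*(14 - 30))*(1/54) = (2*(-30)*(-16))*(1/54) = 960*(1/54) = 160/9 ≈ 17.778)
-1142*Z = -1142*160/9 = -182720/9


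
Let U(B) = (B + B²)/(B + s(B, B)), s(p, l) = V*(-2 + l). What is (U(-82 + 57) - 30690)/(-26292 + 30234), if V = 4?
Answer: -680395/87381 ≈ -7.7865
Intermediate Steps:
s(p, l) = -8 + 4*l (s(p, l) = 4*(-2 + l) = -8 + 4*l)
U(B) = (B + B²)/(-8 + 5*B) (U(B) = (B + B²)/(B + (-8 + 4*B)) = (B + B²)/(-8 + 5*B))
(U(-82 + 57) - 30690)/(-26292 + 30234) = ((-82 + 57)*(1 + (-82 + 57))/(-8 + 5*(-82 + 57)) - 30690)/(-26292 + 30234) = (-25*(1 - 25)/(-8 + 5*(-25)) - 30690)/3942 = (-25*(-24)/(-8 - 125) - 30690)*(1/3942) = (-25*(-24)/(-133) - 30690)*(1/3942) = (-25*(-1/133)*(-24) - 30690)*(1/3942) = (-600/133 - 30690)*(1/3942) = -4082370/133*1/3942 = -680395/87381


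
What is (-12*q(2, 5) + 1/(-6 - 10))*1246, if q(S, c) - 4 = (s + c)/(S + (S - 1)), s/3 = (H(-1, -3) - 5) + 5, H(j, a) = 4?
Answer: -1156911/8 ≈ -1.4461e+5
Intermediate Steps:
s = 12 (s = 3*((4 - 5) + 5) = 3*(-1 + 5) = 3*4 = 12)
q(S, c) = 4 + (12 + c)/(-1 + 2*S) (q(S, c) = 4 + (12 + c)/(S + (S - 1)) = 4 + (12 + c)/(S + (-1 + S)) = 4 + (12 + c)/(-1 + 2*S))
(-12*q(2, 5) + 1/(-6 - 10))*1246 = (-12*(8 + 5 + 8*2)/(-1 + 2*2) + 1/(-6 - 10))*1246 = (-12*(8 + 5 + 16)/(-1 + 4) + 1/(-16))*1246 = (-12*29/3 - 1/16)*1246 = (-116 - 1/16)*1246 = -1857/16*1246 = -1156911/8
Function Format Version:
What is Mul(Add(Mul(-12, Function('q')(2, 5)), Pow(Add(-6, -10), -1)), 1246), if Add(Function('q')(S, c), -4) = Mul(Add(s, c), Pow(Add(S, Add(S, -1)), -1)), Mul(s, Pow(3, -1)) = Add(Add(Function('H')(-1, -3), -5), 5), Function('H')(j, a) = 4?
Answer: Rational(-1156911, 8) ≈ -1.4461e+5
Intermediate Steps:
s = 12 (s = Mul(3, Add(Add(4, -5), 5)) = Mul(3, Add(-1, 5)) = Mul(3, 4) = 12)
Function('q')(S, c) = Add(4, Mul(Pow(Add(-1, Mul(2, S)), -1), Add(12, c))) (Function('q')(S, c) = Add(4, Mul(Add(12, c), Pow(Add(S, Add(S, -1)), -1))) = Add(4, Mul(Add(12, c), Pow(Add(S, Add(-1, S)), -1))) = Add(4, Mul(Add(12, c), Pow(Add(-1, Mul(2, S)), -1))) = Add(4, Mul(Pow(Add(-1, Mul(2, S)), -1), Add(12, c))))
Mul(Add(Mul(-12, Function('q')(2, 5)), Pow(Add(-6, -10), -1)), 1246) = Mul(Add(Mul(-12, Mul(Pow(Add(-1, Mul(2, 2)), -1), Add(8, 5, Mul(8, 2)))), Pow(Add(-6, -10), -1)), 1246) = Mul(Add(Mul(-12, Mul(Pow(Add(-1, 4), -1), Add(8, 5, 16))), Pow(-16, -1)), 1246) = Mul(Add(Mul(-12, Mul(Pow(3, -1), 29)), Rational(-1, 16)), 1246) = Mul(Add(Mul(-12, Mul(Rational(1, 3), 29)), Rational(-1, 16)), 1246) = Mul(Add(Mul(-12, Rational(29, 3)), Rational(-1, 16)), 1246) = Mul(Add(-116, Rational(-1, 16)), 1246) = Mul(Rational(-1857, 16), 1246) = Rational(-1156911, 8)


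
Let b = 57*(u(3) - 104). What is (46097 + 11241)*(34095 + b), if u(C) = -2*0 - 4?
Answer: 1601966382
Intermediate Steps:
u(C) = -4 (u(C) = 0 - 4 = -4)
b = -6156 (b = 57*(-4 - 104) = 57*(-108) = -6156)
(46097 + 11241)*(34095 + b) = (46097 + 11241)*(34095 - 6156) = 57338*27939 = 1601966382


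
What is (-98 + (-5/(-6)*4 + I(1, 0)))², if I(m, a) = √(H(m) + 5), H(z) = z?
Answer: 80710/9 - 568*√6/3 ≈ 8504.0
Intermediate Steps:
I(m, a) = √(5 + m) (I(m, a) = √(m + 5) = √(5 + m))
(-98 + (-5/(-6)*4 + I(1, 0)))² = (-98 + (-5/(-6)*4 + √(5 + 1)))² = (-98 + (-5*(-⅙)*4 + √6))² = (-98 + ((⅚)*4 + √6))² = (-98 + (10/3 + √6))² = (-284/3 + √6)²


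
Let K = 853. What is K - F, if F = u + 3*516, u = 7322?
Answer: -8017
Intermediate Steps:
F = 8870 (F = 7322 + 3*516 = 7322 + 1548 = 8870)
K - F = 853 - 1*8870 = 853 - 8870 = -8017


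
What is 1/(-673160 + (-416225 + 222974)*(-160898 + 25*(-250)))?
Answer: 1/32300844988 ≈ 3.0959e-11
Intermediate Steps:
1/(-673160 + (-416225 + 222974)*(-160898 + 25*(-250))) = 1/(-673160 - 193251*(-160898 - 6250)) = 1/(-673160 - 193251*(-167148)) = 1/(-673160 + 32301518148) = 1/32300844988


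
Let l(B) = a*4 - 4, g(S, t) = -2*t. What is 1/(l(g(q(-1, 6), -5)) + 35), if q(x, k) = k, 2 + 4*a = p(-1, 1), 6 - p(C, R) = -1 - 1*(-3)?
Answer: 1/33 ≈ 0.030303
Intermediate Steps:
p(C, R) = 4 (p(C, R) = 6 - (-1 - 1*(-3)) = 6 - (-1 + 3) = 6 - 1*2 = 6 - 2 = 4)
a = 1/2 (a = -1/2 + (1/4)*4 = -1/2 + 1 = 1/2 ≈ 0.50000)
l(B) = -2 (l(B) = (1/2)*4 - 4 = 2 - 4 = -2)
1/(l(g(q(-1, 6), -5)) + 35) = 1/(-2 + 35) = 1/33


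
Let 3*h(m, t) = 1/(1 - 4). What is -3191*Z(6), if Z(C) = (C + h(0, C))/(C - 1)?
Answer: -169123/45 ≈ -3758.3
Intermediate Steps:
h(m, t) = -1/9 (h(m, t) = 1/(3*(1 - 4)) = (1/3)/(-3) = (1/3)*(-1/3) = -1/9)
Z(C) = (-1/9 + C)/(-1 + C) (Z(C) = (C - 1/9)/(C - 1) = (-1/9 + C)/(-1 + C))
-3191*Z(6) = -3191*(-1/9 + 6)/(-1 + 6) = -3191*53/(5*9) = -3191*53/45 = -169123/45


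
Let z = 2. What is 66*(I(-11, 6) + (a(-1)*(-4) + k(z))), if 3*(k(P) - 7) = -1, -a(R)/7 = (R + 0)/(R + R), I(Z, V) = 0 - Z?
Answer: 2090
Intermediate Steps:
I(Z, V) = -Z
a(R) = -7/2 (a(R) = -7*(R + 0)/(R + R) = -7*R/(2*R) = -7*R*1/(2*R) = -7*1/2 = -7/2)
k(P) = 20/3 (k(P) = 7 + (1/3)*(-1) = 7 - 1/3 = 20/3)
66*(I(-11, 6) + (a(-1)*(-4) + k(z))) = 66*(-1*(-11) + (-7/2*(-4) + 20/3)) = 66*(11 + (14 + 20/3)) = 66*(11 + 62/3) = 66*(95/3) = 2090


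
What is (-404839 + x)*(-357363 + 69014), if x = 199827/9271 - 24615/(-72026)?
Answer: 77945883011196081023/667753046 ≈ 1.1673e+11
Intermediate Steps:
x = 14620945167/667753046 (x = 199827*(1/9271) - 24615*(-1/72026) = 199827/9271 + 24615/72026 = 14620945167/667753046 ≈ 21.896)
(-404839 + x)*(-357363 + 69014) = (-404839 + 14620945167/667753046)*(-357363 + 69014) = -270317854444427/667753046*(-288349) = 77945883011196081023/667753046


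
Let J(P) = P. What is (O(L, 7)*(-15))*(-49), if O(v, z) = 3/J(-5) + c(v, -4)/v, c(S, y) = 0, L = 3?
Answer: -441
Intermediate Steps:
O(v, z) = -⅗ (O(v, z) = 3/(-5) + 0/v = 3*(-⅕) + 0 = -⅗ + 0 = -⅗)
(O(L, 7)*(-15))*(-49) = -⅗*(-15)*(-49) = 9*(-49) = -441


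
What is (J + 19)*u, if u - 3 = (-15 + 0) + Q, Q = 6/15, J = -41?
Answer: 1276/5 ≈ 255.20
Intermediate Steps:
Q = 2/5 (Q = 6*(1/15) = 2/5 ≈ 0.40000)
u = -58/5 (u = 3 + ((-15 + 0) + 2/5) = 3 + (-15 + 2/5) = 3 - 73/5 = -58/5 ≈ -11.600)
(J + 19)*u = (-41 + 19)*(-58/5) = -22*(-58/5) = 1276/5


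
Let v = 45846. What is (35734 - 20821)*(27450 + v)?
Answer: 1093063248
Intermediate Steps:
(35734 - 20821)*(27450 + v) = (35734 - 20821)*(27450 + 45846) = 14913*73296 = 1093063248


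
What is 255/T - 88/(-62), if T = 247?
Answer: 18773/7657 ≈ 2.4517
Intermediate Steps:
255/T - 88/(-62) = 255/247 - 88/(-62) = 255*(1/247) - 88*(-1/62) = 255/247 + 44/31 = 18773/7657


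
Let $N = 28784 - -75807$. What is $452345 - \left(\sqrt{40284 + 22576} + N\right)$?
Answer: $347754 - 2 \sqrt{15715} \approx 3.475 \cdot 10^{5}$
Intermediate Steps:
$N = 104591$ ($N = 28784 + 75807 = 104591$)
$452345 - \left(\sqrt{40284 + 22576} + N\right) = 452345 - \left(\sqrt{40284 + 22576} + 104591\right) = 452345 - \left(\sqrt{62860} + 104591\right) = 452345 - \left(2 \sqrt{15715} + 104591\right) = 452345 - \left(104591 + 2 \sqrt{15715}\right) = 347754 - 2 \sqrt{15715}$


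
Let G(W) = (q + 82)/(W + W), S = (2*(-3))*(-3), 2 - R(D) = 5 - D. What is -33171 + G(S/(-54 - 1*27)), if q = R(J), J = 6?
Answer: -133449/4 ≈ -33362.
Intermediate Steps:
R(D) = -3 + D (R(D) = 2 - (5 - D) = 2 + (-5 + D) = -3 + D)
q = 3 (q = -3 + 6 = 3)
S = 18 (S = -6*(-3) = 18)
G(W) = 85/(2*W) (G(W) = (3 + 82)/(W + W) = 85/((2*W)) = 85*(1/(2*W)) = 85/(2*W))
-33171 + G(S/(-54 - 1*27)) = -33171 + 85/(2*((18/(-54 - 1*27)))) = -33171 + 85/(2*((18/(-54 - 27)))) = -33171 + 85/(2*((18/(-81)))) = -33171 + 85/(2*((18*(-1/81)))) = -33171 + 85/(2*(-2/9)) = -33171 + (85/2)*(-9/2) = -33171 - 765/4 = -133449/4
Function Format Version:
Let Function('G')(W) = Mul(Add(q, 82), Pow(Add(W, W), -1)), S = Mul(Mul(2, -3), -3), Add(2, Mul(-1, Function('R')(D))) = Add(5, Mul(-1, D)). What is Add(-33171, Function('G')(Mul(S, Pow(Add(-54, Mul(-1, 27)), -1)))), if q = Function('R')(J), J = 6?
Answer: Rational(-133449, 4) ≈ -33362.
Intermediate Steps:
Function('R')(D) = Add(-3, D) (Function('R')(D) = Add(2, Mul(-1, Add(5, Mul(-1, D)))) = Add(2, Add(-5, D)) = Add(-3, D))
q = 3 (q = Add(-3, 6) = 3)
S = 18 (S = Mul(-6, -3) = 18)
Function('G')(W) = Mul(Rational(85, 2), Pow(W, -1)) (Function('G')(W) = Mul(Add(3, 82), Pow(Add(W, W), -1)) = Mul(85, Pow(Mul(2, W), -1)) = Mul(85, Mul(Rational(1, 2), Pow(W, -1))) = Mul(Rational(85, 2), Pow(W, -1)))
Add(-33171, Function('G')(Mul(S, Pow(Add(-54, Mul(-1, 27)), -1)))) = Add(-33171, Mul(Rational(85, 2), Pow(Mul(18, Pow(Add(-54, Mul(-1, 27)), -1)), -1))) = Add(-33171, Mul(Rational(85, 2), Pow(Mul(18, Pow(Add(-54, -27), -1)), -1))) = Add(-33171, Mul(Rational(85, 2), Pow(Mul(18, Pow(-81, -1)), -1))) = Add(-33171, Mul(Rational(85, 2), Pow(Mul(18, Rational(-1, 81)), -1))) = Add(-33171, Mul(Rational(85, 2), Pow(Rational(-2, 9), -1))) = Add(-33171, Mul(Rational(85, 2), Rational(-9, 2))) = Add(-33171, Rational(-765, 4)) = Rational(-133449, 4)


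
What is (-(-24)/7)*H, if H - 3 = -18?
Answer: -360/7 ≈ -51.429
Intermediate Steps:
H = -15 (H = 3 - 18 = -15)
(-(-24)/7)*H = -(-24)/7*(-15) = -4*(-6/7)*(-15) = (24/7)*(-15) = -360/7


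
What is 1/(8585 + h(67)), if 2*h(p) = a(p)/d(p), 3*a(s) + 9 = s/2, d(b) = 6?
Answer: 72/618169 ≈ 0.00011647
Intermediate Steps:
a(s) = -3 + s/6 (a(s) = -3 + (s/2)/3 = -3 + s/6)
h(p) = -¼ + p/72 (h(p) = ((-3 + p/6)/6)/2 = ((-3 + p/6)*(⅙))/2 = (-½ + p/36)/2 = -¼ + p/72)
1/(8585 + h(67)) = 1/(8585 + (-¼ + (1/72)*67)) = 1/(8585 + (-¼ + 67/72)) = 1/(8585 + 49/72) = 1/(618169/72) = 72/618169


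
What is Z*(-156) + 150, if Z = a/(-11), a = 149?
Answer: 24894/11 ≈ 2263.1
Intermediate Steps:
Z = -149/11 (Z = 149/(-11) = 149*(-1/11) = -149/11 ≈ -13.545)
Z*(-156) + 150 = -149/11*(-156) + 150 = 23244/11 + 150 = 24894/11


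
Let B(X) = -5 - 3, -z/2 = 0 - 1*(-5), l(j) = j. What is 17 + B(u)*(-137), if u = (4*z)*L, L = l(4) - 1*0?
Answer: 1113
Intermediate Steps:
z = -10 (z = -2*(0 - 1*(-5)) = -2*(0 + 5) = -2*5 = -10)
L = 4 (L = 4 - 1*0 = 4 + 0 = 4)
u = -160 (u = (4*(-10))*4 = -40*4 = -160)
B(X) = -8
17 + B(u)*(-137) = 17 - 8*(-137) = 17 + 1096 = 1113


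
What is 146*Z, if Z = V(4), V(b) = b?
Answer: 584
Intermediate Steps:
Z = 4
146*Z = 146*4 = 584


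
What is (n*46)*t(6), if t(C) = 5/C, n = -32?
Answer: -3680/3 ≈ -1226.7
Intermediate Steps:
(n*46)*t(6) = (-32*46)*(5/6) = -7360/6 = -1472*5/6 = -3680/3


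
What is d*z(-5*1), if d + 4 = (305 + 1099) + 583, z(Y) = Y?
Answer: -9915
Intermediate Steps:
d = 1983 (d = -4 + ((305 + 1099) + 583) = -4 + (1404 + 583) = -4 + 1987 = 1983)
d*z(-5*1) = 1983*(-5*1) = 1983*(-5) = -9915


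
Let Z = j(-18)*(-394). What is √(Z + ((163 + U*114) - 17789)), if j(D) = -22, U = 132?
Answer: √6090 ≈ 78.038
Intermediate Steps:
Z = 8668 (Z = -22*(-394) = 8668)
√(Z + ((163 + U*114) - 17789)) = √(8668 + ((163 + 132*114) - 17789)) = √(8668 + ((163 + 15048) - 17789)) = √(8668 + (15211 - 17789)) = √(8668 - 2578) = √6090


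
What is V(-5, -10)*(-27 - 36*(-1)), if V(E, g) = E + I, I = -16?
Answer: -189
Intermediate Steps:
V(E, g) = -16 + E (V(E, g) = E - 16 = -16 + E)
V(-5, -10)*(-27 - 36*(-1)) = (-16 - 5)*(-27 - 36*(-1)) = -21*(-27 + 36) = -21*9 = -189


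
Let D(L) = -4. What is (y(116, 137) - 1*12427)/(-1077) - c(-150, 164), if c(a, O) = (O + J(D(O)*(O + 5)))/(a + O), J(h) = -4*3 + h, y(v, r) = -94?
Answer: 369821/7539 ≈ 49.054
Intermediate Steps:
J(h) = -12 + h
c(a, O) = (-32 - 3*O)/(O + a) (c(a, O) = (O + (-12 - 4*(O + 5)))/(a + O) = (O + (-12 - 4*(5 + O)))/(O + a) = (O + (-12 + (-20 - 4*O)))/(O + a) = (O + (-32 - 4*O))/(O + a) = (-32 - 3*O)/(O + a))
(y(116, 137) - 1*12427)/(-1077) - c(-150, 164) = (-94 - 1*12427)/(-1077) - (-32 - 3*164)/(164 - 150) = (-94 - 12427)*(-1/1077) - (-32 - 492)/14 = -12521*(-1/1077) - (-524)/14 = 12521/1077 - 1*(-262/7) = 12521/1077 + 262/7 = 369821/7539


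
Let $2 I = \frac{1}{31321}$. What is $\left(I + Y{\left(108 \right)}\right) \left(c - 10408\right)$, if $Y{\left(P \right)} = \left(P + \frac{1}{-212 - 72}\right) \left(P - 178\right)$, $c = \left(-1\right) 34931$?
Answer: $\frac{762208066017573}{2223791} \approx 3.4275 \cdot 10^{8}$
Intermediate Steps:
$I = \frac{1}{62642}$ ($I = \frac{1}{2 \cdot 31321} = \frac{1}{2} \cdot \frac{1}{31321} = \frac{1}{62642} \approx 1.5964 \cdot 10^{-5}$)
$c = -34931$
$Y{\left(P \right)} = \left(-178 + P\right) \left(- \frac{1}{284} + P\right)$ ($Y{\left(P \right)} = \left(P + \frac{1}{-284}\right) \left(-178 + P\right) = \left(P - \frac{1}{284}\right) \left(-178 + P\right) = \left(- \frac{1}{284} + P\right) \left(-178 + P\right) = \left(-178 + P\right) \left(- \frac{1}{284} + P\right)$)
$\left(I + Y{\left(108 \right)}\right) \left(c - 10408\right) = \left(\frac{1}{62642} + \left(\frac{89}{142} + 108^{2} - \frac{1364931}{71}\right)\right) \left(-34931 - 10408\right) = \left(\frac{1}{62642} + \left(\frac{89}{142} + 11664 - \frac{1364931}{71}\right)\right) \left(-45339\right) = \left(\frac{1}{62642} - \frac{1073485}{142}\right) \left(-45339\right) = \left(- \frac{16811311807}{2223791}\right) \left(-45339\right) = \frac{762208066017573}{2223791}$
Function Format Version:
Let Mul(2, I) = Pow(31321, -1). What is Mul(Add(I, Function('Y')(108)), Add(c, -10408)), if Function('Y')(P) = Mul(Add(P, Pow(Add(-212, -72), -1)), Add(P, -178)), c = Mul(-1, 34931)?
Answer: Rational(762208066017573, 2223791) ≈ 3.4275e+8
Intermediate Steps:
I = Rational(1, 62642) (I = Mul(Rational(1, 2), Pow(31321, -1)) = Mul(Rational(1, 2), Rational(1, 31321)) = Rational(1, 62642) ≈ 1.5964e-5)
c = -34931
Function('Y')(P) = Mul(Add(-178, P), Add(Rational(-1, 284), P)) (Function('Y')(P) = Mul(Add(P, Pow(-284, -1)), Add(-178, P)) = Mul(Add(P, Rational(-1, 284)), Add(-178, P)) = Mul(Add(Rational(-1, 284), P), Add(-178, P)) = Mul(Add(-178, P), Add(Rational(-1, 284), P)))
Mul(Add(I, Function('Y')(108)), Add(c, -10408)) = Mul(Add(Rational(1, 62642), Add(Rational(89, 142), Pow(108, 2), Mul(Rational(-50553, 284), 108))), Add(-34931, -10408)) = Mul(Add(Rational(1, 62642), Add(Rational(89, 142), 11664, Rational(-1364931, 71))), -45339) = Mul(Add(Rational(1, 62642), Rational(-1073485, 142)), -45339) = Mul(Rational(-16811311807, 2223791), -45339) = Rational(762208066017573, 2223791)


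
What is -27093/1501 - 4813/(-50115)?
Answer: -1350541382/75222615 ≈ -17.954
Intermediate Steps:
-27093/1501 - 4813/(-50115) = -27093*1/1501 - 4813*(-1/50115) = -27093/1501 + 4813/50115 = -1350541382/75222615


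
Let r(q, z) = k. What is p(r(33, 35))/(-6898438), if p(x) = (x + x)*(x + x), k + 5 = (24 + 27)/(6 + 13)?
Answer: -3872/1245168059 ≈ -3.1096e-6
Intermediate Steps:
k = -44/19 (k = -5 + (24 + 27)/(6 + 13) = -5 + 51/19 = -44/19 ≈ -2.3158)
r(q, z) = -44/19
p(x) = 4*x² (p(x) = (2*x)*(2*x) = 4*x²)
p(r(33, 35))/(-6898438) = (4*(-44/19)²)/(-6898438) = (4*(1936/361))*(-1/6898438) = (7744/361)*(-1/6898438) = -3872/1245168059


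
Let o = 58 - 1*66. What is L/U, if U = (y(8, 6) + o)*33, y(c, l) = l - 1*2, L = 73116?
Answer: -6093/11 ≈ -553.91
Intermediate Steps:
y(c, l) = -2 + l (y(c, l) = l - 2 = -2 + l)
o = -8 (o = 58 - 66 = -8)
U = -132 (U = ((-2 + 6) - 8)*33 = (4 - 8)*33 = -4*33 = -132)
L/U = 73116/(-132) = 73116*(-1/132) = -6093/11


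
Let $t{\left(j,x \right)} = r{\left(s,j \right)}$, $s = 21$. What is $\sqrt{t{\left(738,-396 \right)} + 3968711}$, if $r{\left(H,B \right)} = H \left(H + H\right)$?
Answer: $\sqrt{3969593} \approx 1992.4$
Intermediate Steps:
$r{\left(H,B \right)} = 2 H^{2}$ ($r{\left(H,B \right)} = H 2 H = 2 H^{2}$)
$t{\left(j,x \right)} = 882$ ($t{\left(j,x \right)} = 2 \cdot 21^{2} = 2 \cdot 441 = 882$)
$\sqrt{t{\left(738,-396 \right)} + 3968711} = \sqrt{882 + 3968711} = \sqrt{3969593}$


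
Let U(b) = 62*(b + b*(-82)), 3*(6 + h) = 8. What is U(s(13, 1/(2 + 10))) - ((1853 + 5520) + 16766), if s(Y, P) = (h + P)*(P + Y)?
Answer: 1515205/8 ≈ 1.8940e+5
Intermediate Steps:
h = -10/3 (h = -6 + (1/3)*8 = -6 + 8/3 = -10/3 ≈ -3.3333)
s(Y, P) = (-10/3 + P)*(P + Y)
U(b) = -5022*b (U(b) = 62*(b - 82*b) = 62*(-81*b) = -5022*b)
U(s(13, 1/(2 + 10))) - ((1853 + 5520) + 16766) = -5022*((1/(2 + 10))**2 - 10/(3*(2 + 10)) - 10/3*13 + 13/(2 + 10)) - ((1853 + 5520) + 16766) = -5022*((1/12)**2 - 10/3/12 - 130/3 + 13/12) - (7373 + 16766) = -5022*((1/12)**2 - 10/3*1/12 - 130/3 + (1/12)*13) - 1*24139 = -5022*(1/144 - 5/18 - 130/3 + 13/12) - 24139 = -5022*(-2041/48) - 24139 = 1708317/8 - 24139 = 1515205/8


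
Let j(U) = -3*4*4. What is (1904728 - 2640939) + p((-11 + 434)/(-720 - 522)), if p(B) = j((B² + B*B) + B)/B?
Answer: -34595293/47 ≈ -7.3607e+5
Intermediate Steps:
j(U) = -48 (j(U) = -12*4 = -48)
p(B) = -48/B
(1904728 - 2640939) + p((-11 + 434)/(-720 - 522)) = (1904728 - 2640939) - 48*(-720 - 522)/(-11 + 434) = -736211 - 48/(423/(-1242)) = -736211 - 48/(423*(-1/1242)) = -736211 - 48/(-47/138) = -736211 - 48*(-138/47) = -736211 + 6624/47 = -34595293/47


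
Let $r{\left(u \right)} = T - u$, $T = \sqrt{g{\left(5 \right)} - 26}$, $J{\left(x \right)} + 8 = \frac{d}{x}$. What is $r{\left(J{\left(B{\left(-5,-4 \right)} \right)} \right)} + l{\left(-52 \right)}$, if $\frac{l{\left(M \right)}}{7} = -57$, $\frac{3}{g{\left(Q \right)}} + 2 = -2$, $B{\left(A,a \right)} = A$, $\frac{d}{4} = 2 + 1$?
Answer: $- \frac{1943}{5} + \frac{i \sqrt{107}}{2} \approx -388.6 + 5.172 i$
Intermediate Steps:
$d = 12$ ($d = 4 \left(2 + 1\right) = 4 \cdot 3 = 12$)
$J{\left(x \right)} = -8 + \frac{12}{x}$
$g{\left(Q \right)} = - \frac{3}{4}$ ($g{\left(Q \right)} = \frac{3}{-2 - 2} = \frac{3}{-4} = 3 \left(- \frac{1}{4}\right) = - \frac{3}{4}$)
$T = \frac{i \sqrt{107}}{2}$ ($T = \sqrt{- \frac{3}{4} - 26} = \sqrt{- \frac{107}{4}} = \frac{i \sqrt{107}}{2} \approx 5.172 i$)
$l{\left(M \right)} = -399$ ($l{\left(M \right)} = 7 \left(-57\right) = -399$)
$r{\left(u \right)} = - u + \frac{i \sqrt{107}}{2}$ ($r{\left(u \right)} = \frac{i \sqrt{107}}{2} - u = - u + \frac{i \sqrt{107}}{2}$)
$r{\left(J{\left(B{\left(-5,-4 \right)} \right)} \right)} + l{\left(-52 \right)} = \left(- (-8 + \frac{12}{-5}) + \frac{i \sqrt{107}}{2}\right) - 399 = \left(- (-8 + 12 \left(- \frac{1}{5}\right)) + \frac{i \sqrt{107}}{2}\right) - 399 = \left(- (-8 - \frac{12}{5}) + \frac{i \sqrt{107}}{2}\right) - 399 = \left(\left(-1\right) \left(- \frac{52}{5}\right) + \frac{i \sqrt{107}}{2}\right) - 399 = \left(\frac{52}{5} + \frac{i \sqrt{107}}{2}\right) - 399 = - \frac{1943}{5} + \frac{i \sqrt{107}}{2}$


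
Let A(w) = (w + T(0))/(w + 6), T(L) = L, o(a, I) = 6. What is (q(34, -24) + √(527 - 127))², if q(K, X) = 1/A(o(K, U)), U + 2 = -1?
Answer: 484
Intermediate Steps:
U = -3 (U = -2 - 1 = -3)
A(w) = w/(6 + w) (A(w) = (w + 0)/(w + 6) = w/(6 + w))
q(K, X) = 2 (q(K, X) = 1/(6/(6 + 6)) = 1/(6/12) = 1/(6*(1/12)) = 1/(½) = 2)
(q(34, -24) + √(527 - 127))² = (2 + √(527 - 127))² = (2 + √400)² = (2 + 20)² = 22² = 484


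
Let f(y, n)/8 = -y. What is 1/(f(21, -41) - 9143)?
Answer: -1/9311 ≈ -0.00010740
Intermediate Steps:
f(y, n) = -8*y (f(y, n) = 8*(-y) = -8*y)
1/(f(21, -41) - 9143) = 1/(-8*21 - 9143) = 1/(-168 - 9143) = 1/(-9311) = -1/9311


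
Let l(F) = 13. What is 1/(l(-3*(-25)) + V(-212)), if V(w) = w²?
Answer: 1/44957 ≈ 2.2243e-5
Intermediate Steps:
1/(l(-3*(-25)) + V(-212)) = 1/(13 + (-212)²) = 1/(13 + 44944) = 1/44957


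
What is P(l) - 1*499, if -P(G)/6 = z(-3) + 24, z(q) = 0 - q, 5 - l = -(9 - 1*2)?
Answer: -661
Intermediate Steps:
l = 12 (l = 5 - (-1)*(9 - 1*2) = 5 - (-1)*(9 - 2) = 5 - (-1)*7 = 5 - 1*(-7) = 5 + 7 = 12)
z(q) = -q
P(G) = -162 (P(G) = -6*(-1*(-3) + 24) = -6*(3 + 24) = -6*27 = -162)
P(l) - 1*499 = -162 - 1*499 = -162 - 499 = -661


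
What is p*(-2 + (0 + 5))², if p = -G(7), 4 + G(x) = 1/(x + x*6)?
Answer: 1755/49 ≈ 35.816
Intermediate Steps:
G(x) = -4 + 1/(7*x) (G(x) = -4 + 1/(x + x*6) = -4 + 1/(x + 6*x) = -4 + 1/(7*x))
p = 195/49 (p = -(-4 + (⅐)/7) = -(-4 + (⅐)*(⅐)) = -(-4 + 1/49) = -1*(-195/49) = 195/49 ≈ 3.9796)
p*(-2 + (0 + 5))² = 195*(-2 + (0 + 5))²/49 = 195*(-2 + 5)²/49 = (195/49)*3² = (195/49)*9 = 1755/49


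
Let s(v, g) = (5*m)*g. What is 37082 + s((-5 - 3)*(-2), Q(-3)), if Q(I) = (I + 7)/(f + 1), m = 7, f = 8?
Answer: 333878/9 ≈ 37098.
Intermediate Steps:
Q(I) = 7/9 + I/9 (Q(I) = (I + 7)/(8 + 1) = (7 + I)/9 = (7 + I)*(⅑) = 7/9 + I/9)
s(v, g) = 35*g (s(v, g) = (5*7)*g = 35*g)
37082 + s((-5 - 3)*(-2), Q(-3)) = 37082 + 35*(7/9 + (⅑)*(-3)) = 37082 + 35*(7/9 - ⅓) = 37082 + 35*(4/9) = 37082 + 140/9 = 333878/9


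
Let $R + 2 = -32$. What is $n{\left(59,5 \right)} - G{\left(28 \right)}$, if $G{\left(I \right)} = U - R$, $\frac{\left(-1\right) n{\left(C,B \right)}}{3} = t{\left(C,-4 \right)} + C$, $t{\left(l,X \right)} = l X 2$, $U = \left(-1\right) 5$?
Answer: $1210$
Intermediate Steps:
$R = -34$ ($R = -2 - 32 = -34$)
$U = -5$
$t{\left(l,X \right)} = 2 X l$ ($t{\left(l,X \right)} = X l 2 = 2 X l$)
$n{\left(C,B \right)} = 21 C$ ($n{\left(C,B \right)} = - 3 \left(2 \left(-4\right) C + C\right) = - 3 \left(- 8 C + C\right) = - 3 \left(- 7 C\right) = 21 C$)
$G{\left(I \right)} = 29$ ($G{\left(I \right)} = -5 - -34 = -5 + 34 = 29$)
$n{\left(59,5 \right)} - G{\left(28 \right)} = 21 \cdot 59 - 29 = 1239 - 29 = 1210$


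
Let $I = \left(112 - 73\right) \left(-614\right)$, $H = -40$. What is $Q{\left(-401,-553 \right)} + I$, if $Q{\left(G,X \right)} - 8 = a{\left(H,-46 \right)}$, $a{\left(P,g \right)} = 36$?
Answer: $-23902$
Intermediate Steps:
$Q{\left(G,X \right)} = 44$ ($Q{\left(G,X \right)} = 8 + 36 = 44$)
$I = -23946$ ($I = 39 \left(-614\right) = -23946$)
$Q{\left(-401,-553 \right)} + I = 44 - 23946 = -23902$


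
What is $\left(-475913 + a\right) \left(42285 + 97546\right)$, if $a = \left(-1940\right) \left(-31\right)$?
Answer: $-58137954363$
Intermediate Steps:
$a = 60140$
$\left(-475913 + a\right) \left(42285 + 97546\right) = \left(-475913 + 60140\right) \left(42285 + 97546\right) = \left(-415773\right) 139831 = -58137954363$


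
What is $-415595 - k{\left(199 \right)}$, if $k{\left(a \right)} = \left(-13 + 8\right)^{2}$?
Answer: $-415620$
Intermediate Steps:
$k{\left(a \right)} = 25$ ($k{\left(a \right)} = \left(-5\right)^{2} = 25$)
$-415595 - k{\left(199 \right)} = -415595 - 25 = -415620$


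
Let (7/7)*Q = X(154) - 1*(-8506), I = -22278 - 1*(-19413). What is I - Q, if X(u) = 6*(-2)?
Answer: -11359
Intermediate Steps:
X(u) = -12
I = -2865 (I = -22278 + 19413 = -2865)
Q = 8494 (Q = -12 - 1*(-8506) = -12 + 8506 = 8494)
I - Q = -2865 - 1*8494 = -2865 - 8494 = -11359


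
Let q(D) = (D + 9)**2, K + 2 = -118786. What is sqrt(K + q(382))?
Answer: sqrt(34093) ≈ 184.64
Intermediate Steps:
K = -118788 (K = -2 - 118786 = -118788)
q(D) = (9 + D)**2
sqrt(K + q(382)) = sqrt(-118788 + (9 + 382)**2) = sqrt(-118788 + 391**2) = sqrt(-118788 + 152881) = sqrt(34093)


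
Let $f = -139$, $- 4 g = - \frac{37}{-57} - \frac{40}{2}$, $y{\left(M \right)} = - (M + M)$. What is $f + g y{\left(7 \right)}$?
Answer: $- \frac{23567}{114} \approx -206.73$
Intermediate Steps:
$y{\left(M \right)} = - 2 M$
$g = \frac{1103}{228}$ ($g = - \frac{- \frac{37}{-57} - \frac{40}{2}}{4} = - \frac{\left(-37\right) \left(- \frac{1}{57}\right) - 20}{4} = - \frac{\frac{37}{57} - 20}{4} = \left(- \frac{1}{4}\right) \left(- \frac{1103}{57}\right) = \frac{1103}{228} \approx 4.8377$)
$f + g y{\left(7 \right)} = -139 + \frac{1103 \left(\left(-2\right) 7\right)}{228} = -139 + \frac{1103}{228} \left(-14\right) = -139 - \frac{7721}{114} = - \frac{23567}{114}$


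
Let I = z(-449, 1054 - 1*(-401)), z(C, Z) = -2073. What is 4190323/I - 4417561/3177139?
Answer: -13322396229850/6586209147 ≈ -2022.8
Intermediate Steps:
I = -2073
4190323/I - 4417561/3177139 = 4190323/(-2073) - 4417561/3177139 = 4190323*(-1/2073) - 4417561*1/3177139 = -4190323/2073 - 4417561/3177139 = -13322396229850/6586209147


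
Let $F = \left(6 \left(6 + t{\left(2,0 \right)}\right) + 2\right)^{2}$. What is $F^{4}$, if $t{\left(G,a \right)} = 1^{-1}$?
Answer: $14048223625216$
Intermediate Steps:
$t{\left(G,a \right)} = 1$
$F = 1936$ ($F = \left(6 \left(6 + 1\right) + 2\right)^{2} = \left(6 \cdot 7 + 2\right)^{2} = \left(42 + 2\right)^{2} = 44^{2} = 1936$)
$F^{4} = 1936^{4} = 14048223625216$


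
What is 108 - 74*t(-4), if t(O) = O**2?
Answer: -1076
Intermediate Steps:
108 - 74*t(-4) = 108 - 74*(-4)**2 = 108 - 74*16 = 108 - 1184 = -1076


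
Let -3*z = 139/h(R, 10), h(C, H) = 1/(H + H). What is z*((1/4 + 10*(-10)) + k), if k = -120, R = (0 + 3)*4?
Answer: 203635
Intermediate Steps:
R = 12 (R = 3*4 = 12)
h(C, H) = 1/(2*H)
z = -2780/3 (z = -139/(3*((½)/10)) = -139/(3*((½)*(⅒))) = -139/(3*1/20) = -139*20/3 = -⅓*2780 = -2780/3 ≈ -926.67)
z*((1/4 + 10*(-10)) + k) = -2780*((1/4 + 10*(-10)) - 120)/3 = -2780*((¼ - 100) - 120)/3 = -2780*(-399/4 - 120)/3 = -2780/3*(-879/4) = 203635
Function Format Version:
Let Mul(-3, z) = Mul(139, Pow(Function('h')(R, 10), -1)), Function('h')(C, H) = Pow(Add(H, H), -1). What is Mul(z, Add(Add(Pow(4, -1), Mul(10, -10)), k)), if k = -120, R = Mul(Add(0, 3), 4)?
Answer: 203635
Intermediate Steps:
R = 12 (R = Mul(3, 4) = 12)
Function('h')(C, H) = Mul(Rational(1, 2), Pow(H, -1)) (Function('h')(C, H) = Pow(Mul(2, H), -1) = Mul(Rational(1, 2), Pow(H, -1)))
z = Rational(-2780, 3) (z = Mul(Rational(-1, 3), Mul(139, Pow(Mul(Rational(1, 2), Pow(10, -1)), -1))) = Mul(Rational(-1, 3), Mul(139, Pow(Mul(Rational(1, 2), Rational(1, 10)), -1))) = Mul(Rational(-1, 3), Mul(139, Pow(Rational(1, 20), -1))) = Mul(Rational(-1, 3), Mul(139, 20)) = Mul(Rational(-1, 3), 2780) = Rational(-2780, 3) ≈ -926.67)
Mul(z, Add(Add(Pow(4, -1), Mul(10, -10)), k)) = Mul(Rational(-2780, 3), Add(Add(Pow(4, -1), Mul(10, -10)), -120)) = Mul(Rational(-2780, 3), Add(Add(Rational(1, 4), -100), -120)) = Mul(Rational(-2780, 3), Add(Rational(-399, 4), -120)) = Mul(Rational(-2780, 3), Rational(-879, 4)) = 203635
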